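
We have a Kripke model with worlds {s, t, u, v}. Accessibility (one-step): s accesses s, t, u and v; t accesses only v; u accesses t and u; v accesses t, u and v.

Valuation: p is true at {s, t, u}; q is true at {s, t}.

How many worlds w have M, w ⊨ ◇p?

3

s: successors {s, t, u, v}; p there: s:T, t:T, u:T, v:F. ✓
t: successors {v}; p there: v:F. ✗
u: successors {t, u}; p there: t:T, u:T. ✓
v: successors {t, u, v}; p there: t:T, u:T, v:F. ✓
Satisfying worlds: {s, u, v}.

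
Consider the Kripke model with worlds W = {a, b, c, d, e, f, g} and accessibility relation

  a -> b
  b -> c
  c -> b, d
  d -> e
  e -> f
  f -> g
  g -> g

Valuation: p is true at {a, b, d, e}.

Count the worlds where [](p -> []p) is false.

3

a: successors {b}; p -> []p there: b:F. ✗
b: successors {c}; p -> []p there: c:T. ✓
c: successors {b, d}; p -> []p there: b:F, d:T. ✗
d: successors {e}; p -> []p there: e:F. ✗
e: successors {f}; p -> []p there: f:T. ✓
f: successors {g}; p -> []p there: g:T. ✓
g: successors {g}; p -> []p there: g:T. ✓
Satisfying worlds: {b, e, f, g}.
So [](p -> []p) fails at the other 3 worlds.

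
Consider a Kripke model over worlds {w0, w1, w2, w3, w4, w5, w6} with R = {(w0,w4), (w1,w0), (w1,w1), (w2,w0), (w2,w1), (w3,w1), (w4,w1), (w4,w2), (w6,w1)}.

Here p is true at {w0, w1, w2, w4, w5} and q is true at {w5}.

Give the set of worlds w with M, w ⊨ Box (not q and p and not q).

{w0, w1, w2, w3, w4, w5, w6}

w0: successors {w4}; not q and p and not q there: w4:T. ✓
w1: successors {w0, w1}; not q and p and not q there: w0:T, w1:T. ✓
w2: successors {w0, w1}; not q and p and not q there: w0:T, w1:T. ✓
w3: successors {w1}; not q and p and not q there: w1:T. ✓
w4: successors {w1, w2}; not q and p and not q there: w1:T, w2:T. ✓
w5: no successors, so Box (not q and p and not q) holds vacuously. ✓
w6: successors {w1}; not q and p and not q there: w1:T. ✓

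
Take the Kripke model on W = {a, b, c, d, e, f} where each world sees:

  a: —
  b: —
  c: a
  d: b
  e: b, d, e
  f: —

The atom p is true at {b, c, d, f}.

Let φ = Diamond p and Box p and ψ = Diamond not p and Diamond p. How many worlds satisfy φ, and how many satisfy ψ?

1 and 1

For Diamond p and Box p:
a: Diamond p is F, Box p is T. ✗
b: Diamond p is F, Box p is T. ✗
c: Diamond p is F, Box p is F. ✗
d: Diamond p is T, Box p is T. ✓
e: Diamond p is T, Box p is F. ✗
f: Diamond p is F, Box p is T. ✗
— 1 world.
For Diamond not p and Diamond p:
a: Diamond not p is F, Diamond p is F. ✗
b: Diamond not p is F, Diamond p is F. ✗
c: Diamond not p is T, Diamond p is F. ✗
d: Diamond not p is F, Diamond p is T. ✗
e: Diamond not p is T, Diamond p is T. ✓
f: Diamond not p is F, Diamond p is F. ✗
— 1 world.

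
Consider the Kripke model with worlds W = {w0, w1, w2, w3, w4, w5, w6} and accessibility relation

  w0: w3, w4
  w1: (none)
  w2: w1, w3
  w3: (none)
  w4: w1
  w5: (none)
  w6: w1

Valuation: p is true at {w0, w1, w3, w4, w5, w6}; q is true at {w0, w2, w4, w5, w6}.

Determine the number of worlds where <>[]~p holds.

w0: successors {w3, w4}; []~p there: w3:T, w4:F. ✓
w1: no successors, so <>[]~p fails. ✗
w2: successors {w1, w3}; []~p there: w1:T, w3:T. ✓
w3: no successors, so <>[]~p fails. ✗
w4: successors {w1}; []~p there: w1:T. ✓
w5: no successors, so <>[]~p fails. ✗
w6: successors {w1}; []~p there: w1:T. ✓
Satisfying worlds: {w0, w2, w4, w6}.

4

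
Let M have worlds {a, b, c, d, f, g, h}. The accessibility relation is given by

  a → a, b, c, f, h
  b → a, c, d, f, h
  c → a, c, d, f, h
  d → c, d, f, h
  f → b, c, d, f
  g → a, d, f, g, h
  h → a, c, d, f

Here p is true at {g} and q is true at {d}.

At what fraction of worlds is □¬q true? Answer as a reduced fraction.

a: successors {a, b, c, f, h}; ¬q there: a:T, b:T, c:T, f:T, h:T. ✓
b: successors {a, c, d, f, h}; ¬q there: a:T, c:T, d:F, f:T, h:T. ✗
c: successors {a, c, d, f, h}; ¬q there: a:T, c:T, d:F, f:T, h:T. ✗
d: successors {c, d, f, h}; ¬q there: c:T, d:F, f:T, h:T. ✗
f: successors {b, c, d, f}; ¬q there: b:T, c:T, d:F, f:T. ✗
g: successors {a, d, f, g, h}; ¬q there: a:T, d:F, f:T, g:T, h:T. ✗
h: successors {a, c, d, f}; ¬q there: a:T, c:T, d:F, f:T. ✗
That's 1 of 7 worlds, so 1/7.

1/7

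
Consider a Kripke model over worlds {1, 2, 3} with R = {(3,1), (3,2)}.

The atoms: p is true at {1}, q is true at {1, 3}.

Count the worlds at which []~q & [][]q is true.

1: []~q is T, [][]q is T. ✓
2: []~q is T, [][]q is T. ✓
3: []~q is F, [][]q is T. ✗
Satisfying worlds: {1, 2}.

2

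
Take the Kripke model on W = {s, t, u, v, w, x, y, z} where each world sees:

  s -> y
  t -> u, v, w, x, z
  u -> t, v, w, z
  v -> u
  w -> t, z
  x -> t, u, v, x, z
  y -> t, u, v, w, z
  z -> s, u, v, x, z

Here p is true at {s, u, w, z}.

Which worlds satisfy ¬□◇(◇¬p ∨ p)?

s: □◇(◇¬p ∨ p) is T. ✗
t: □◇(◇¬p ∨ p) is T. ✗
u: □◇(◇¬p ∨ p) is T. ✗
v: □◇(◇¬p ∨ p) is T. ✗
w: □◇(◇¬p ∨ p) is T. ✗
x: □◇(◇¬p ∨ p) is T. ✗
y: □◇(◇¬p ∨ p) is T. ✗
z: □◇(◇¬p ∨ p) is T. ✗

∅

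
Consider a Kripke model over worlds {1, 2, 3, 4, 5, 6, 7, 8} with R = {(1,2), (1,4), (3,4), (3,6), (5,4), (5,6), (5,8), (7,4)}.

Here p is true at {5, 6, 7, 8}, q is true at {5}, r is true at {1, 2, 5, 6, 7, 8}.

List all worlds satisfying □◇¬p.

{2, 4, 6, 8}

1: successors {2, 4}; ◇¬p there: 2:F, 4:F. ✗
2: no successors, so □◇¬p holds vacuously. ✓
3: successors {4, 6}; ◇¬p there: 4:F, 6:F. ✗
4: no successors, so □◇¬p holds vacuously. ✓
5: successors {4, 6, 8}; ◇¬p there: 4:F, 6:F, 8:F. ✗
6: no successors, so □◇¬p holds vacuously. ✓
7: successors {4}; ◇¬p there: 4:F. ✗
8: no successors, so □◇¬p holds vacuously. ✓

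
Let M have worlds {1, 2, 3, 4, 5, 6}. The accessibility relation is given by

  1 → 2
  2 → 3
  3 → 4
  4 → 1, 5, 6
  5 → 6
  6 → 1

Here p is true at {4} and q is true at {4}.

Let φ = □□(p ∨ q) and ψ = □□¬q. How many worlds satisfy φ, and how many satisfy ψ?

For □□(p ∨ q):
1: successors {2}; □(p ∨ q) there: 2:F. ✗
2: successors {3}; □(p ∨ q) there: 3:T. ✓
3: successors {4}; □(p ∨ q) there: 4:F. ✗
4: successors {1, 5, 6}; □(p ∨ q) there: 1:F, 5:F, 6:F. ✗
5: successors {6}; □(p ∨ q) there: 6:F. ✗
6: successors {1}; □(p ∨ q) there: 1:F. ✗
— 1 world.
For □□¬q:
1: successors {2}; □¬q there: 2:T. ✓
2: successors {3}; □¬q there: 3:F. ✗
3: successors {4}; □¬q there: 4:T. ✓
4: successors {1, 5, 6}; □¬q there: 1:T, 5:T, 6:T. ✓
5: successors {6}; □¬q there: 6:T. ✓
6: successors {1}; □¬q there: 1:T. ✓
— 5 worlds.

1 and 5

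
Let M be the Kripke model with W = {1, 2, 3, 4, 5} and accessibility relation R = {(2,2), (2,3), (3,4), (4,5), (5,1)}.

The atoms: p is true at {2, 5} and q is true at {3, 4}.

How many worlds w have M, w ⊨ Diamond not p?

1: no successors, so Diamond not p fails. ✗
2: successors {2, 3}; not p there: 2:F, 3:T. ✓
3: successors {4}; not p there: 4:T. ✓
4: successors {5}; not p there: 5:F. ✗
5: successors {1}; not p there: 1:T. ✓
Satisfying worlds: {2, 3, 5}.

3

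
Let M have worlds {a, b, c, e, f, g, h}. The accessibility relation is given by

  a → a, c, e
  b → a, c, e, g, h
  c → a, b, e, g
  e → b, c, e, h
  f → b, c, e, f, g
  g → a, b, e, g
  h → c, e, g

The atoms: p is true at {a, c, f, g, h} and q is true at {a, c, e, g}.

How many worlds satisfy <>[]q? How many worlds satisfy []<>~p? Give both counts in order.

For <>[]q:
a: successors {a, c, e}; []q there: a:T, c:F, e:F. ✓
b: successors {a, c, e, g, h}; []q there: a:T, c:F, e:F, g:F, h:T. ✓
c: successors {a, b, e, g}; []q there: a:T, b:F, e:F, g:F. ✓
e: successors {b, c, e, h}; []q there: b:F, c:F, e:F, h:T. ✓
f: successors {b, c, e, f, g}; []q there: b:F, c:F, e:F, f:F, g:F. ✗
g: successors {a, b, e, g}; []q there: a:T, b:F, e:F, g:F. ✓
h: successors {c, e, g}; []q there: c:F, e:F, g:F. ✗
— 5 worlds.
For []<>~p:
a: successors {a, c, e}; <>~p there: a:T, c:T, e:T. ✓
b: successors {a, c, e, g, h}; <>~p there: a:T, c:T, e:T, g:T, h:T. ✓
c: successors {a, b, e, g}; <>~p there: a:T, b:T, e:T, g:T. ✓
e: successors {b, c, e, h}; <>~p there: b:T, c:T, e:T, h:T. ✓
f: successors {b, c, e, f, g}; <>~p there: b:T, c:T, e:T, f:T, g:T. ✓
g: successors {a, b, e, g}; <>~p there: a:T, b:T, e:T, g:T. ✓
h: successors {c, e, g}; <>~p there: c:T, e:T, g:T. ✓
— 7 worlds.

5 and 7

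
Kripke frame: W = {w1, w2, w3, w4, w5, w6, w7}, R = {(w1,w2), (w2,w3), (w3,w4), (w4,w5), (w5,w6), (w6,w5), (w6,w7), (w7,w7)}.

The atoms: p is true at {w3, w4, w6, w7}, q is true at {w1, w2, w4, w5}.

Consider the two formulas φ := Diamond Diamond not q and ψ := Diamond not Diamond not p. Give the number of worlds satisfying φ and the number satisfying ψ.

5 and 5

For Diamond Diamond not q:
w1: successors {w2}; Diamond not q there: w2:T. ✓
w2: successors {w3}; Diamond not q there: w3:F. ✗
w3: successors {w4}; Diamond not q there: w4:F. ✗
w4: successors {w5}; Diamond not q there: w5:T. ✓
w5: successors {w6}; Diamond not q there: w6:T. ✓
w6: successors {w5, w7}; Diamond not q there: w5:T, w7:T. ✓
w7: successors {w7}; Diamond not q there: w7:T. ✓
— 5 worlds.
For Diamond not Diamond not p:
w1: successors {w2}; not Diamond not p there: w2:T. ✓
w2: successors {w3}; not Diamond not p there: w3:T. ✓
w3: successors {w4}; not Diamond not p there: w4:F. ✗
w4: successors {w5}; not Diamond not p there: w5:T. ✓
w5: successors {w6}; not Diamond not p there: w6:F. ✗
w6: successors {w5, w7}; not Diamond not p there: w5:T, w7:T. ✓
w7: successors {w7}; not Diamond not p there: w7:T. ✓
— 5 worlds.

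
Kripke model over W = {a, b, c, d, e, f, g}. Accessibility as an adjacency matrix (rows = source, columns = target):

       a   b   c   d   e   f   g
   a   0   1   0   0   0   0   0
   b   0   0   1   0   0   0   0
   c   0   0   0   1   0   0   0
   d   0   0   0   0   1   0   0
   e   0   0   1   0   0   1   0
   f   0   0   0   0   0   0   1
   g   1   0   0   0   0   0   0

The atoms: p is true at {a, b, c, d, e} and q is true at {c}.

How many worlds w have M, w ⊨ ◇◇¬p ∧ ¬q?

a: ◇◇¬p is F, ¬q is T. ✗
b: ◇◇¬p is F, ¬q is T. ✗
c: ◇◇¬p is F, ¬q is F. ✗
d: ◇◇¬p is T, ¬q is T. ✓
e: ◇◇¬p is T, ¬q is T. ✓
f: ◇◇¬p is F, ¬q is T. ✗
g: ◇◇¬p is F, ¬q is T. ✗
Satisfying worlds: {d, e}.

2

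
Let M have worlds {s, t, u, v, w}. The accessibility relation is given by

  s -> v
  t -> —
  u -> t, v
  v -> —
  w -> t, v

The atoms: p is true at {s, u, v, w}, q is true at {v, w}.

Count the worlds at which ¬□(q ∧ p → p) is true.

s: □(q ∧ p → p) is T. ✗
t: □(q ∧ p → p) is T. ✗
u: □(q ∧ p → p) is T. ✗
v: □(q ∧ p → p) is T. ✗
w: □(q ∧ p → p) is T. ✗
Satisfying worlds: ∅.

0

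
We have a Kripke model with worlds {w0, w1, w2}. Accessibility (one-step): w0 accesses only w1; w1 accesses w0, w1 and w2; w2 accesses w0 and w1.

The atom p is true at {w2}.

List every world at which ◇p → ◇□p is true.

{w0, w2}

w0: ◇p is F, ◇□p is F. ✓
w1: ◇p is T, ◇□p is F. ✗
w2: ◇p is F, ◇□p is F. ✓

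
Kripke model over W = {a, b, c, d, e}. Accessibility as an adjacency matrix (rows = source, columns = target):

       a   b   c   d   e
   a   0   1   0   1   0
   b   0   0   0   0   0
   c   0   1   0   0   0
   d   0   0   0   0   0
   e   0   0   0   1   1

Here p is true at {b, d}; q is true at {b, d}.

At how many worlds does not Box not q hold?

a: Box not q is F. ✓
b: Box not q is T. ✗
c: Box not q is F. ✓
d: Box not q is T. ✗
e: Box not q is F. ✓
Satisfying worlds: {a, c, e}.

3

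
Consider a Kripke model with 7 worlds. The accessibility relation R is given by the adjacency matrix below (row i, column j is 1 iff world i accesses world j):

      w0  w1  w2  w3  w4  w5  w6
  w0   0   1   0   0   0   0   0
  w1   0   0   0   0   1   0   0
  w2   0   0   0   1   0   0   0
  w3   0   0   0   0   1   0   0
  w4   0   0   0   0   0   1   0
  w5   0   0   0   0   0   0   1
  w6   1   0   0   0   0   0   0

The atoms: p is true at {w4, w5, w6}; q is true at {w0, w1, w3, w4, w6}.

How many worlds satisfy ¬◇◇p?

2

w0: ◇◇p is T. ✗
w1: ◇◇p is T. ✗
w2: ◇◇p is T. ✗
w3: ◇◇p is T. ✗
w4: ◇◇p is T. ✗
w5: ◇◇p is F. ✓
w6: ◇◇p is F. ✓
Satisfying worlds: {w5, w6}.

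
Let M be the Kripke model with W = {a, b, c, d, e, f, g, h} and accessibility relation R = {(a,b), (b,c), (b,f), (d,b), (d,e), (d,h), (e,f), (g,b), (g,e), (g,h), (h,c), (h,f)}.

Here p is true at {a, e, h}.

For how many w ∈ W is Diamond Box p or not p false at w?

a: Diamond Box p is F, not p is F. ✗
b: Diamond Box p is T, not p is T. ✓
c: Diamond Box p is F, not p is T. ✓
d: Diamond Box p is F, not p is T. ✓
e: Diamond Box p is T, not p is F. ✓
f: Diamond Box p is F, not p is T. ✓
g: Diamond Box p is F, not p is T. ✓
h: Diamond Box p is T, not p is F. ✓
Satisfying worlds: {b, c, d, e, f, g, h}.
So Diamond Box p or not p fails at the other 1 world.

1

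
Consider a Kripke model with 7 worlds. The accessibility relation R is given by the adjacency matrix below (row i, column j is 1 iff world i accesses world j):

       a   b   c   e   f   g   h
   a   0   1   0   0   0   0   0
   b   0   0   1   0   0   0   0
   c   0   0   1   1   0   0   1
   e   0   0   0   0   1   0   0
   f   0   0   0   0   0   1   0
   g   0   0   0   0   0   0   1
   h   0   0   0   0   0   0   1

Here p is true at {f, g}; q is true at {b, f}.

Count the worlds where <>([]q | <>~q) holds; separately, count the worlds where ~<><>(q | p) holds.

7 and 5

For <>([]q | <>~q):
a: successors {b}; []q | <>~q there: b:T. ✓
b: successors {c}; []q | <>~q there: c:T. ✓
c: successors {c, e, h}; []q | <>~q there: c:T, e:T, h:T. ✓
e: successors {f}; []q | <>~q there: f:T. ✓
f: successors {g}; []q | <>~q there: g:T. ✓
g: successors {h}; []q | <>~q there: h:T. ✓
h: successors {h}; []q | <>~q there: h:T. ✓
— 7 worlds.
For ~<><>(q | p):
a: <><>(q | p) is F. ✓
b: <><>(q | p) is F. ✓
c: <><>(q | p) is T. ✗
e: <><>(q | p) is T. ✗
f: <><>(q | p) is F. ✓
g: <><>(q | p) is F. ✓
h: <><>(q | p) is F. ✓
— 5 worlds.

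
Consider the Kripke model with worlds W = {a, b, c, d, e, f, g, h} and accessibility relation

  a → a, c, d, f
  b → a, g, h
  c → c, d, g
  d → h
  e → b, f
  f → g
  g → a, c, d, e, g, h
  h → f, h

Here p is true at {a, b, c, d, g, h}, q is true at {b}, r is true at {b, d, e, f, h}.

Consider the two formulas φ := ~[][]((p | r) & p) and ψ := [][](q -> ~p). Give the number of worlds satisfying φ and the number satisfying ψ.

7 and 7

For ~[][]((p | r) & p):
a: [][]((p | r) & p) is F. ✓
b: [][]((p | r) & p) is F. ✓
c: [][]((p | r) & p) is F. ✓
d: [][]((p | r) & p) is F. ✓
e: [][]((p | r) & p) is T. ✗
f: [][]((p | r) & p) is F. ✓
g: [][]((p | r) & p) is F. ✓
h: [][]((p | r) & p) is F. ✓
— 7 worlds.
For [][](q -> ~p):
a: successors {a, c, d, f}; [](q -> ~p) there: a:T, c:T, d:T, f:T. ✓
b: successors {a, g, h}; [](q -> ~p) there: a:T, g:T, h:T. ✓
c: successors {c, d, g}; [](q -> ~p) there: c:T, d:T, g:T. ✓
d: successors {h}; [](q -> ~p) there: h:T. ✓
e: successors {b, f}; [](q -> ~p) there: b:T, f:T. ✓
f: successors {g}; [](q -> ~p) there: g:T. ✓
g: successors {a, c, d, e, g, h}; [](q -> ~p) there: a:T, c:T, d:T, e:F, g:T, h:T. ✗
h: successors {f, h}; [](q -> ~p) there: f:T, h:T. ✓
— 7 worlds.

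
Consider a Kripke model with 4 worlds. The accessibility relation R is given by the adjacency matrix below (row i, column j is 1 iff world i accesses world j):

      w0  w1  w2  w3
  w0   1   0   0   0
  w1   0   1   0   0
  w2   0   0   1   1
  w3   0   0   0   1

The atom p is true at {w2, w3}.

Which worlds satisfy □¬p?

{w0, w1}

w0: successors {w0}; ¬p there: w0:T. ✓
w1: successors {w1}; ¬p there: w1:T. ✓
w2: successors {w2, w3}; ¬p there: w2:F, w3:F. ✗
w3: successors {w3}; ¬p there: w3:F. ✗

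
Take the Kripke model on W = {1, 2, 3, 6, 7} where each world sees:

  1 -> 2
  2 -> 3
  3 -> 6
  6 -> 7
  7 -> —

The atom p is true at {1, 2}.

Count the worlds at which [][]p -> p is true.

1: [][]p is F, p is T. ✓
2: [][]p is F, p is T. ✓
3: [][]p is F, p is F. ✓
6: [][]p is T, p is F. ✗
7: [][]p is T, p is F. ✗
Satisfying worlds: {1, 2, 3}.

3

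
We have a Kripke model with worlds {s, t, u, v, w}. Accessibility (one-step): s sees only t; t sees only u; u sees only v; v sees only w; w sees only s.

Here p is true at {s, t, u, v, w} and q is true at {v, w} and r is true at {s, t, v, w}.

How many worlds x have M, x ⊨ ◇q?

2

s: successors {t}; q there: t:F. ✗
t: successors {u}; q there: u:F. ✗
u: successors {v}; q there: v:T. ✓
v: successors {w}; q there: w:T. ✓
w: successors {s}; q there: s:F. ✗
Satisfying worlds: {u, v}.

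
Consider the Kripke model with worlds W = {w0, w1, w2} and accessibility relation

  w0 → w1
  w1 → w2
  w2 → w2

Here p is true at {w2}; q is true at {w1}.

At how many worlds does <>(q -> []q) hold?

w0: successors {w1}; q -> []q there: w1:F. ✗
w1: successors {w2}; q -> []q there: w2:T. ✓
w2: successors {w2}; q -> []q there: w2:T. ✓
Satisfying worlds: {w1, w2}.

2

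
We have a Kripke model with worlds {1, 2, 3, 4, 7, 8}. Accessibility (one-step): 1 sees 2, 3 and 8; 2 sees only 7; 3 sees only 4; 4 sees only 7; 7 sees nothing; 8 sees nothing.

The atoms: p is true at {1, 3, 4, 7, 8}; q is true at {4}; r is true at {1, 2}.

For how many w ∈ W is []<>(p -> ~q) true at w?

1: successors {2, 3, 8}; <>(p -> ~q) there: 2:T, 3:F, 8:F. ✗
2: successors {7}; <>(p -> ~q) there: 7:F. ✗
3: successors {4}; <>(p -> ~q) there: 4:T. ✓
4: successors {7}; <>(p -> ~q) there: 7:F. ✗
7: no successors, so []<>(p -> ~q) holds vacuously. ✓
8: no successors, so []<>(p -> ~q) holds vacuously. ✓
Satisfying worlds: {3, 7, 8}.

3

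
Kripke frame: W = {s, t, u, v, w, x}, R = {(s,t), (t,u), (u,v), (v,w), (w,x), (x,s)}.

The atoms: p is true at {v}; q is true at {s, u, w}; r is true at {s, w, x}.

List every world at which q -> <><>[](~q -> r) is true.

{t, u, v, x}

s: q is T, <><>[](~q -> r) is F. ✗
t: q is F, <><>[](~q -> r) is T. ✓
u: q is T, <><>[](~q -> r) is T. ✓
v: q is F, <><>[](~q -> r) is T. ✓
w: q is T, <><>[](~q -> r) is F. ✗
x: q is F, <><>[](~q -> r) is T. ✓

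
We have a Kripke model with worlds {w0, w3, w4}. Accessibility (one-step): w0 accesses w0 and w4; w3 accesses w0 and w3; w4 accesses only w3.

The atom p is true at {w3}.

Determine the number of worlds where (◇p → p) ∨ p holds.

2

w0: ◇p → p is T, p is F. ✓
w3: ◇p → p is T, p is T. ✓
w4: ◇p → p is F, p is F. ✗
Satisfying worlds: {w0, w3}.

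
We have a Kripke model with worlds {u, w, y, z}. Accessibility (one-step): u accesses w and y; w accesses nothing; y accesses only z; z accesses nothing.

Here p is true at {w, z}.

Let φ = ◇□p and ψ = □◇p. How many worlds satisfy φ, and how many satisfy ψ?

2 and 2

For ◇□p:
u: successors {w, y}; □p there: w:T, y:T. ✓
w: no successors, so ◇□p fails. ✗
y: successors {z}; □p there: z:T. ✓
z: no successors, so ◇□p fails. ✗
— 2 worlds.
For □◇p:
u: successors {w, y}; ◇p there: w:F, y:T. ✗
w: no successors, so □◇p holds vacuously. ✓
y: successors {z}; ◇p there: z:F. ✗
z: no successors, so □◇p holds vacuously. ✓
— 2 worlds.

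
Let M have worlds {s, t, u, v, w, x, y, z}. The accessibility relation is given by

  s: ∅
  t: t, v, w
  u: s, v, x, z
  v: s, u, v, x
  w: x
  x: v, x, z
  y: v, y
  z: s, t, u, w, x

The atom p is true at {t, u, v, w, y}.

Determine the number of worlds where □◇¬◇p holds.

s: no successors, so □◇¬◇p holds vacuously. ✓
t: successors {t, v, w}; ◇¬◇p there: t:T, v:T, w:F. ✗
u: successors {s, v, x, z}; ◇¬◇p there: s:F, v:T, x:F, z:T. ✗
v: successors {s, u, v, x}; ◇¬◇p there: s:F, u:T, v:T, x:F. ✗
w: successors {x}; ◇¬◇p there: x:F. ✗
x: successors {v, x, z}; ◇¬◇p there: v:T, x:F, z:T. ✗
y: successors {v, y}; ◇¬◇p there: v:T, y:F. ✗
z: successors {s, t, u, w, x}; ◇¬◇p there: s:F, t:T, u:T, w:F, x:F. ✗
Satisfying worlds: {s}.

1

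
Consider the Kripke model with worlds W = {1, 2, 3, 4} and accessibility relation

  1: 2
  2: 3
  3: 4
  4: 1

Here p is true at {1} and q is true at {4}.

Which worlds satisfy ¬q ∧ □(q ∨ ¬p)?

1: ¬q is T, □(q ∨ ¬p) is T. ✓
2: ¬q is T, □(q ∨ ¬p) is T. ✓
3: ¬q is T, □(q ∨ ¬p) is T. ✓
4: ¬q is F, □(q ∨ ¬p) is F. ✗

{1, 2, 3}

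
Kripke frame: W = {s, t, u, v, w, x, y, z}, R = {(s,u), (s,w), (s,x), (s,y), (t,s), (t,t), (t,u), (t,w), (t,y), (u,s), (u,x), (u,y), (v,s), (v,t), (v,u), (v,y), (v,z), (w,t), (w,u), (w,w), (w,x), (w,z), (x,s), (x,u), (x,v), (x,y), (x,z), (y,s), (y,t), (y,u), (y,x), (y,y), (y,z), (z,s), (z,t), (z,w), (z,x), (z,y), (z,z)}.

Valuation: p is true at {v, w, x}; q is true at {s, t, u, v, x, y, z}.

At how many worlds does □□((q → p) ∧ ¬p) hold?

s: successors {u, w, x, y}; □((q → p) ∧ ¬p) there: u:F, w:F, x:F, y:F. ✗
t: successors {s, t, u, w, y}; □((q → p) ∧ ¬p) there: s:F, t:F, u:F, w:F, y:F. ✗
u: successors {s, x, y}; □((q → p) ∧ ¬p) there: s:F, x:F, y:F. ✗
v: successors {s, t, u, y, z}; □((q → p) ∧ ¬p) there: s:F, t:F, u:F, y:F, z:F. ✗
w: successors {t, u, w, x, z}; □((q → p) ∧ ¬p) there: t:F, u:F, w:F, x:F, z:F. ✗
x: successors {s, u, v, y, z}; □((q → p) ∧ ¬p) there: s:F, u:F, v:F, y:F, z:F. ✗
y: successors {s, t, u, x, y, z}; □((q → p) ∧ ¬p) there: s:F, t:F, u:F, x:F, y:F, z:F. ✗
z: successors {s, t, w, x, y, z}; □((q → p) ∧ ¬p) there: s:F, t:F, w:F, x:F, y:F, z:F. ✗
Satisfying worlds: ∅.

0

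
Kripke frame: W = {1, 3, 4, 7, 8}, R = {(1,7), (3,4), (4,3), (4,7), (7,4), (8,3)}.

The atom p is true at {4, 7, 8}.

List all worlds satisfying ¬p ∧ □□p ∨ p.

1: ¬p ∧ □□p is T, p is F. ✓
3: ¬p ∧ □□p is F, p is F. ✗
4: ¬p ∧ □□p is F, p is T. ✓
7: ¬p ∧ □□p is F, p is T. ✓
8: ¬p ∧ □□p is F, p is T. ✓

{1, 4, 7, 8}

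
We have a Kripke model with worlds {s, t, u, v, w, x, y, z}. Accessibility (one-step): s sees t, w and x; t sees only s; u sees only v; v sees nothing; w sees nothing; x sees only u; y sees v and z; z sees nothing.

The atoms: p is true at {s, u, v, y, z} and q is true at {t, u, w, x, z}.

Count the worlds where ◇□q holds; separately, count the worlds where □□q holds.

4 and 6

For ◇□q:
s: successors {t, w, x}; □q there: t:F, w:T, x:T. ✓
t: successors {s}; □q there: s:T. ✓
u: successors {v}; □q there: v:T. ✓
v: no successors, so ◇□q fails. ✗
w: no successors, so ◇□q fails. ✗
x: successors {u}; □q there: u:F. ✗
y: successors {v, z}; □q there: v:T, z:T. ✓
z: no successors, so ◇□q fails. ✗
— 4 worlds.
For □□q:
s: successors {t, w, x}; □q there: t:F, w:T, x:T. ✗
t: successors {s}; □q there: s:T. ✓
u: successors {v}; □q there: v:T. ✓
v: no successors, so □□q holds vacuously. ✓
w: no successors, so □□q holds vacuously. ✓
x: successors {u}; □q there: u:F. ✗
y: successors {v, z}; □q there: v:T, z:T. ✓
z: no successors, so □□q holds vacuously. ✓
— 6 worlds.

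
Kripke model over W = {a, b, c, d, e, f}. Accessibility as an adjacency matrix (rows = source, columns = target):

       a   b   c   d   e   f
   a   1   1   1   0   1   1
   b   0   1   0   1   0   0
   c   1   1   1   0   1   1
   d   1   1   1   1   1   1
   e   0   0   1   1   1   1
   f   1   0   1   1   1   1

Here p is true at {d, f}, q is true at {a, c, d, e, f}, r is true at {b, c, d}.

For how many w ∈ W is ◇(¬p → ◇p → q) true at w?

6

a: successors {a, b, c, e, f}; ¬p → ◇p → q there: a:T, b:F, c:T, e:T, f:T. ✓
b: successors {b, d}; ¬p → ◇p → q there: b:F, d:T. ✓
c: successors {a, b, c, e, f}; ¬p → ◇p → q there: a:T, b:F, c:T, e:T, f:T. ✓
d: successors {a, b, c, d, e, f}; ¬p → ◇p → q there: a:T, b:F, c:T, d:T, e:T, f:T. ✓
e: successors {c, d, e, f}; ¬p → ◇p → q there: c:T, d:T, e:T, f:T. ✓
f: successors {a, c, d, e, f}; ¬p → ◇p → q there: a:T, c:T, d:T, e:T, f:T. ✓
Satisfying worlds: {a, b, c, d, e, f}.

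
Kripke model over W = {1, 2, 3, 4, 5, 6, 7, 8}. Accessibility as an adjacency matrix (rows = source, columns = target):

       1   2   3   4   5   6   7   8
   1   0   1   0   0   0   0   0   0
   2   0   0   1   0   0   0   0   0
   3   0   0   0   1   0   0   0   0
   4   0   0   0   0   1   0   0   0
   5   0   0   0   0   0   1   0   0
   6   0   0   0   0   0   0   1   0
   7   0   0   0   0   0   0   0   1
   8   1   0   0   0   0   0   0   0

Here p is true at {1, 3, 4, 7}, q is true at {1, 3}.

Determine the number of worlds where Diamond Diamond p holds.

4

1: successors {2}; Diamond p there: 2:T. ✓
2: successors {3}; Diamond p there: 3:T. ✓
3: successors {4}; Diamond p there: 4:F. ✗
4: successors {5}; Diamond p there: 5:F. ✗
5: successors {6}; Diamond p there: 6:T. ✓
6: successors {7}; Diamond p there: 7:F. ✗
7: successors {8}; Diamond p there: 8:T. ✓
8: successors {1}; Diamond p there: 1:F. ✗
Satisfying worlds: {1, 2, 5, 7}.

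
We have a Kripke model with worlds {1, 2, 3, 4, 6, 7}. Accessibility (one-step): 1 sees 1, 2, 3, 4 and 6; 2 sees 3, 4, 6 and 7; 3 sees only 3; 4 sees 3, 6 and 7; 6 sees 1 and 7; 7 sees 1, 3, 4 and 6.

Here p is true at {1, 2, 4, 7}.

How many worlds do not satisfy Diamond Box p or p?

1: Diamond Box p is T, p is T. ✓
2: Diamond Box p is T, p is T. ✓
3: Diamond Box p is F, p is F. ✗
4: Diamond Box p is T, p is T. ✓
6: Diamond Box p is F, p is F. ✗
7: Diamond Box p is T, p is T. ✓
Satisfying worlds: {1, 2, 4, 7}.
So Diamond Box p or p fails at the other 2 worlds.

2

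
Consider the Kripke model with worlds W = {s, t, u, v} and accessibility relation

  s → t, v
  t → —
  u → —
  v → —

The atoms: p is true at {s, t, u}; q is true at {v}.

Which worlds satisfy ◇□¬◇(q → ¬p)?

s: successors {t, v}; □¬◇(q → ¬p) there: t:T, v:T. ✓
t: no successors, so ◇□¬◇(q → ¬p) fails. ✗
u: no successors, so ◇□¬◇(q → ¬p) fails. ✗
v: no successors, so ◇□¬◇(q → ¬p) fails. ✗

{s}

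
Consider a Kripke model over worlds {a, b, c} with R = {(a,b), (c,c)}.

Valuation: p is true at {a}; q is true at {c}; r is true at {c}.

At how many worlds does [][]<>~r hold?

a: successors {b}; []<>~r there: b:T. ✓
b: no successors, so [][]<>~r holds vacuously. ✓
c: successors {c}; []<>~r there: c:F. ✗
Satisfying worlds: {a, b}.

2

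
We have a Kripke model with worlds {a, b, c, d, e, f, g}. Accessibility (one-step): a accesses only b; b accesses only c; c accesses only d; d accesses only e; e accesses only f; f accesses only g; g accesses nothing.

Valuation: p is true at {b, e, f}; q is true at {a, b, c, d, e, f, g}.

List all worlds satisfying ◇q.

a: successors {b}; q there: b:T. ✓
b: successors {c}; q there: c:T. ✓
c: successors {d}; q there: d:T. ✓
d: successors {e}; q there: e:T. ✓
e: successors {f}; q there: f:T. ✓
f: successors {g}; q there: g:T. ✓
g: no successors, so ◇q fails. ✗

{a, b, c, d, e, f}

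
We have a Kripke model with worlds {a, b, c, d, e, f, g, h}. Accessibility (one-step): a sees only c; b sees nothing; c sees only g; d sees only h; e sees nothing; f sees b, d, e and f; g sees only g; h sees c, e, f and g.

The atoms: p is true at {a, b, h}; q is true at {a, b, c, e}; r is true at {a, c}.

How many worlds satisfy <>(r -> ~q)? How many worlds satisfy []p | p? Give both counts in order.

5 and 5

For <>(r -> ~q):
a: successors {c}; r -> ~q there: c:F. ✗
b: no successors, so <>(r -> ~q) fails. ✗
c: successors {g}; r -> ~q there: g:T. ✓
d: successors {h}; r -> ~q there: h:T. ✓
e: no successors, so <>(r -> ~q) fails. ✗
f: successors {b, d, e, f}; r -> ~q there: b:T, d:T, e:T, f:T. ✓
g: successors {g}; r -> ~q there: g:T. ✓
h: successors {c, e, f, g}; r -> ~q there: c:F, e:T, f:T, g:T. ✓
— 5 worlds.
For []p | p:
a: []p is F, p is T. ✓
b: []p is T, p is T. ✓
c: []p is F, p is F. ✗
d: []p is T, p is F. ✓
e: []p is T, p is F. ✓
f: []p is F, p is F. ✗
g: []p is F, p is F. ✗
h: []p is F, p is T. ✓
— 5 worlds.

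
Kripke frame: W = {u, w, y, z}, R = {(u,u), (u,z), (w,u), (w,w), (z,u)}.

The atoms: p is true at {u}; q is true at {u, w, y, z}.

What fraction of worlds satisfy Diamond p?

3/4

u: successors {u, z}; p there: u:T, z:F. ✓
w: successors {u, w}; p there: u:T, w:F. ✓
y: no successors, so Diamond p fails. ✗
z: successors {u}; p there: u:T. ✓
That's 3 of 4 worlds, so 3/4.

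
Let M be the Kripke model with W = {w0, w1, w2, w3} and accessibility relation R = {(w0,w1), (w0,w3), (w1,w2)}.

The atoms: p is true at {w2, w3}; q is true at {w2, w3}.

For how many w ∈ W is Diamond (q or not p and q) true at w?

w0: successors {w1, w3}; q or not p and q there: w1:F, w3:T. ✓
w1: successors {w2}; q or not p and q there: w2:T. ✓
w2: no successors, so Diamond (q or not p and q) fails. ✗
w3: no successors, so Diamond (q or not p and q) fails. ✗
Satisfying worlds: {w0, w1}.

2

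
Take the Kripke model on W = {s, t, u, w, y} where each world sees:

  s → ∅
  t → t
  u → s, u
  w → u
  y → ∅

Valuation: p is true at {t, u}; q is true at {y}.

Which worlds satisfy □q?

{s, y}

s: no successors, so □q holds vacuously. ✓
t: successors {t}; q there: t:F. ✗
u: successors {s, u}; q there: s:F, u:F. ✗
w: successors {u}; q there: u:F. ✗
y: no successors, so □q holds vacuously. ✓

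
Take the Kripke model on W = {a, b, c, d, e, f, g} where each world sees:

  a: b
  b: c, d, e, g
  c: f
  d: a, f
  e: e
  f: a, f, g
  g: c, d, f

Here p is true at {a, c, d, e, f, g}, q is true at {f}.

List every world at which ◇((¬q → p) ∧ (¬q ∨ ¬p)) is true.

{b, d, e, f, g}

a: successors {b}; (¬q → p) ∧ (¬q ∨ ¬p) there: b:F. ✗
b: successors {c, d, e, g}; (¬q → p) ∧ (¬q ∨ ¬p) there: c:T, d:T, e:T, g:T. ✓
c: successors {f}; (¬q → p) ∧ (¬q ∨ ¬p) there: f:F. ✗
d: successors {a, f}; (¬q → p) ∧ (¬q ∨ ¬p) there: a:T, f:F. ✓
e: successors {e}; (¬q → p) ∧ (¬q ∨ ¬p) there: e:T. ✓
f: successors {a, f, g}; (¬q → p) ∧ (¬q ∨ ¬p) there: a:T, f:F, g:T. ✓
g: successors {c, d, f}; (¬q → p) ∧ (¬q ∨ ¬p) there: c:T, d:T, f:F. ✓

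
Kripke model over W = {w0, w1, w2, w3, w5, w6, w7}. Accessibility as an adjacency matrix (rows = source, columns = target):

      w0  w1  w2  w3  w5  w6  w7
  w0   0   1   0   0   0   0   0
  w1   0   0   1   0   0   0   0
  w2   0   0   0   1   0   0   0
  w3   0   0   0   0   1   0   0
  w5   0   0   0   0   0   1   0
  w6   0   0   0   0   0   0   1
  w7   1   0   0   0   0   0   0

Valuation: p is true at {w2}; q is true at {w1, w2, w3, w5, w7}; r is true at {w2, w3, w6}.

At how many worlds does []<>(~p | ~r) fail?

1

w0: successors {w1}; <>(~p | ~r) there: w1:F. ✗
w1: successors {w2}; <>(~p | ~r) there: w2:T. ✓
w2: successors {w3}; <>(~p | ~r) there: w3:T. ✓
w3: successors {w5}; <>(~p | ~r) there: w5:T. ✓
w5: successors {w6}; <>(~p | ~r) there: w6:T. ✓
w6: successors {w7}; <>(~p | ~r) there: w7:T. ✓
w7: successors {w0}; <>(~p | ~r) there: w0:T. ✓
Satisfying worlds: {w1, w2, w3, w5, w6, w7}.
So []<>(~p | ~r) fails at the other 1 world.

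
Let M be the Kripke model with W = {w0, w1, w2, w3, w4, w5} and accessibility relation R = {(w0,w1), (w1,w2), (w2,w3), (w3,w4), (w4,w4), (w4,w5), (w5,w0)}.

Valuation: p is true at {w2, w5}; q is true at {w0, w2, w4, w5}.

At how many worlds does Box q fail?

2

w0: successors {w1}; q there: w1:F. ✗
w1: successors {w2}; q there: w2:T. ✓
w2: successors {w3}; q there: w3:F. ✗
w3: successors {w4}; q there: w4:T. ✓
w4: successors {w4, w5}; q there: w4:T, w5:T. ✓
w5: successors {w0}; q there: w0:T. ✓
Satisfying worlds: {w1, w3, w4, w5}.
So Box q fails at the other 2 worlds.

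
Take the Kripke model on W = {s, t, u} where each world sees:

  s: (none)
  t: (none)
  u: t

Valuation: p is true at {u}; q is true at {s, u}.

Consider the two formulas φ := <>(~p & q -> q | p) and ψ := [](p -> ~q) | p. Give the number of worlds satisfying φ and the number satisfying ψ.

For <>(~p & q -> q | p):
s: no successors, so <>(~p & q -> q | p) fails. ✗
t: no successors, so <>(~p & q -> q | p) fails. ✗
u: successors {t}; ~p & q -> q | p there: t:T. ✓
— 1 world.
For [](p -> ~q) | p:
s: [](p -> ~q) is T, p is F. ✓
t: [](p -> ~q) is T, p is F. ✓
u: [](p -> ~q) is T, p is T. ✓
— 3 worlds.

1 and 3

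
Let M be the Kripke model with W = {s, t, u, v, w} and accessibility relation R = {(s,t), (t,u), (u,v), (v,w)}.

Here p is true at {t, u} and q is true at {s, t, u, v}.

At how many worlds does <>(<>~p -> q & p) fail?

2

s: successors {t}; <>~p -> q & p there: t:T. ✓
t: successors {u}; <>~p -> q & p there: u:T. ✓
u: successors {v}; <>~p -> q & p there: v:F. ✗
v: successors {w}; <>~p -> q & p there: w:T. ✓
w: no successors, so <>(<>~p -> q & p) fails. ✗
Satisfying worlds: {s, t, v}.
So <>(<>~p -> q & p) fails at the other 2 worlds.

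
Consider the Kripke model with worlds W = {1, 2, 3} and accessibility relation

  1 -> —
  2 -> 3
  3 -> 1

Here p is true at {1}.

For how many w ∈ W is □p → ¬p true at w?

2

1: □p is T, ¬p is F. ✗
2: □p is F, ¬p is T. ✓
3: □p is T, ¬p is T. ✓
Satisfying worlds: {2, 3}.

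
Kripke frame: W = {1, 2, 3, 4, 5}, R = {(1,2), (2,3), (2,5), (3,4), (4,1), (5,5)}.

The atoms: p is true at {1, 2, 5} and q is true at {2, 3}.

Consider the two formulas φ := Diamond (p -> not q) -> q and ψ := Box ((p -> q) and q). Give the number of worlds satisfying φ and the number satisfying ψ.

3 and 1

For Diamond (p -> not q) -> q:
1: Diamond (p -> not q) is F, q is F. ✓
2: Diamond (p -> not q) is T, q is T. ✓
3: Diamond (p -> not q) is T, q is T. ✓
4: Diamond (p -> not q) is T, q is F. ✗
5: Diamond (p -> not q) is T, q is F. ✗
— 3 worlds.
For Box ((p -> q) and q):
1: successors {2}; (p -> q) and q there: 2:T. ✓
2: successors {3, 5}; (p -> q) and q there: 3:T, 5:F. ✗
3: successors {4}; (p -> q) and q there: 4:F. ✗
4: successors {1}; (p -> q) and q there: 1:F. ✗
5: successors {5}; (p -> q) and q there: 5:F. ✗
— 1 world.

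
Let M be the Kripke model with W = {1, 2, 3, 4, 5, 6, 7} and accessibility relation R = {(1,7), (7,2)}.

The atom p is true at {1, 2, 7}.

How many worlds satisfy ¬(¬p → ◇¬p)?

1: ¬p → ◇¬p is T. ✗
2: ¬p → ◇¬p is T. ✗
3: ¬p → ◇¬p is F. ✓
4: ¬p → ◇¬p is F. ✓
5: ¬p → ◇¬p is F. ✓
6: ¬p → ◇¬p is F. ✓
7: ¬p → ◇¬p is T. ✗
Satisfying worlds: {3, 4, 5, 6}.

4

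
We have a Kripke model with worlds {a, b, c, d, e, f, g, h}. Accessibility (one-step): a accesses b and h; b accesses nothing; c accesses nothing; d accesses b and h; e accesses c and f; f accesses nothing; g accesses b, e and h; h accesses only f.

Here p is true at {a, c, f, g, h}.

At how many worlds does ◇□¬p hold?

a: successors {b, h}; □¬p there: b:T, h:F. ✓
b: no successors, so ◇□¬p fails. ✗
c: no successors, so ◇□¬p fails. ✗
d: successors {b, h}; □¬p there: b:T, h:F. ✓
e: successors {c, f}; □¬p there: c:T, f:T. ✓
f: no successors, so ◇□¬p fails. ✗
g: successors {b, e, h}; □¬p there: b:T, e:F, h:F. ✓
h: successors {f}; □¬p there: f:T. ✓
Satisfying worlds: {a, d, e, g, h}.

5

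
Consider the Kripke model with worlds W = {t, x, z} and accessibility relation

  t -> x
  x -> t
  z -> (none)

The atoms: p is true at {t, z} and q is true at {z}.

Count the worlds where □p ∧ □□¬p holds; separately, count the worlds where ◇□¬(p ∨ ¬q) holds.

For □p ∧ □□¬p:
t: □p is F, □□¬p is F. ✗
x: □p is T, □□¬p is T. ✓
z: □p is T, □□¬p is T. ✓
— 2 worlds.
For ◇□¬(p ∨ ¬q):
t: successors {x}; □¬(p ∨ ¬q) there: x:F. ✗
x: successors {t}; □¬(p ∨ ¬q) there: t:F. ✗
z: no successors, so ◇□¬(p ∨ ¬q) fails. ✗
— 0 worlds.

2 and 0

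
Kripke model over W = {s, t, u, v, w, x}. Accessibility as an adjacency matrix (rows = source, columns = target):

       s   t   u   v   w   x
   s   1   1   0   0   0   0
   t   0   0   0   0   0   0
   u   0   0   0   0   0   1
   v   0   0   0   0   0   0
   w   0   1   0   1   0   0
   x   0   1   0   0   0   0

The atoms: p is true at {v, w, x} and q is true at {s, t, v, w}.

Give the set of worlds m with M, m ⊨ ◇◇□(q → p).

s: successors {s, t}; ◇□(q → p) there: s:T, t:F. ✓
t: no successors, so ◇◇□(q → p) fails. ✗
u: successors {x}; ◇□(q → p) there: x:T. ✓
v: no successors, so ◇◇□(q → p) fails. ✗
w: successors {t, v}; ◇□(q → p) there: t:F, v:F. ✗
x: successors {t}; ◇□(q → p) there: t:F. ✗

{s, u}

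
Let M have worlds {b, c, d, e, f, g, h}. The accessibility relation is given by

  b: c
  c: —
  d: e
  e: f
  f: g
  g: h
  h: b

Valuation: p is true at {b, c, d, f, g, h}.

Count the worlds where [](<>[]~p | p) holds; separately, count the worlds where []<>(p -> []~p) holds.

For [](<>[]~p | p):
b: successors {c}; <>[]~p | p there: c:T. ✓
c: no successors, so [](<>[]~p | p) holds vacuously. ✓
d: successors {e}; <>[]~p | p there: e:F. ✗
e: successors {f}; <>[]~p | p there: f:T. ✓
f: successors {g}; <>[]~p | p there: g:T. ✓
g: successors {h}; <>[]~p | p there: h:T. ✓
h: successors {b}; <>[]~p | p there: b:T. ✓
— 6 worlds.
For []<>(p -> []~p):
b: successors {c}; <>(p -> []~p) there: c:F. ✗
c: no successors, so []<>(p -> []~p) holds vacuously. ✓
d: successors {e}; <>(p -> []~p) there: e:F. ✗
e: successors {f}; <>(p -> []~p) there: f:F. ✗
f: successors {g}; <>(p -> []~p) there: g:F. ✗
g: successors {h}; <>(p -> []~p) there: h:F. ✗
h: successors {b}; <>(p -> []~p) there: b:T. ✓
— 2 worlds.

6 and 2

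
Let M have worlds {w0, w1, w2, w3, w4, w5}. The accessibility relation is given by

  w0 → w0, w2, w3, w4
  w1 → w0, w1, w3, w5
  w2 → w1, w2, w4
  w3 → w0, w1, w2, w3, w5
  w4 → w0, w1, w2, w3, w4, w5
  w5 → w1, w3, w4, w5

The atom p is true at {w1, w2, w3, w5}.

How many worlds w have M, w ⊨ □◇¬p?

6

w0: successors {w0, w2, w3, w4}; ◇¬p there: w0:T, w2:T, w3:T, w4:T. ✓
w1: successors {w0, w1, w3, w5}; ◇¬p there: w0:T, w1:T, w3:T, w5:T. ✓
w2: successors {w1, w2, w4}; ◇¬p there: w1:T, w2:T, w4:T. ✓
w3: successors {w0, w1, w2, w3, w5}; ◇¬p there: w0:T, w1:T, w2:T, w3:T, w5:T. ✓
w4: successors {w0, w1, w2, w3, w4, w5}; ◇¬p there: w0:T, w1:T, w2:T, w3:T, w4:T, w5:T. ✓
w5: successors {w1, w3, w4, w5}; ◇¬p there: w1:T, w3:T, w4:T, w5:T. ✓
Satisfying worlds: {w0, w1, w2, w3, w4, w5}.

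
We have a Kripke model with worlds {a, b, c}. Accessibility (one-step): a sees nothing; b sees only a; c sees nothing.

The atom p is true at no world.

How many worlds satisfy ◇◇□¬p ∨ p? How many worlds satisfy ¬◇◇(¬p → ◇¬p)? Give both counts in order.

0 and 3

For ◇◇□¬p ∨ p:
a: ◇◇□¬p is F, p is F. ✗
b: ◇◇□¬p is F, p is F. ✗
c: ◇◇□¬p is F, p is F. ✗
— 0 worlds.
For ¬◇◇(¬p → ◇¬p):
a: ◇◇(¬p → ◇¬p) is F. ✓
b: ◇◇(¬p → ◇¬p) is F. ✓
c: ◇◇(¬p → ◇¬p) is F. ✓
— 3 worlds.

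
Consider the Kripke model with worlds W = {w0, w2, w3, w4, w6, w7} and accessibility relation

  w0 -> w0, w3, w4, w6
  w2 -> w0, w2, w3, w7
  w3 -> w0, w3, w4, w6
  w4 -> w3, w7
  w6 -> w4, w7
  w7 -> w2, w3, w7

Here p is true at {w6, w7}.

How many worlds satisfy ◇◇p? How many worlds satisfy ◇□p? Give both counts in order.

For ◇◇p:
w0: successors {w0, w3, w4, w6}; ◇p there: w0:T, w3:T, w4:T, w6:T. ✓
w2: successors {w0, w2, w3, w7}; ◇p there: w0:T, w2:T, w3:T, w7:T. ✓
w3: successors {w0, w3, w4, w6}; ◇p there: w0:T, w3:T, w4:T, w6:T. ✓
w4: successors {w3, w7}; ◇p there: w3:T, w7:T. ✓
w6: successors {w4, w7}; ◇p there: w4:T, w7:T. ✓
w7: successors {w2, w3, w7}; ◇p there: w2:T, w3:T, w7:T. ✓
— 6 worlds.
For ◇□p:
w0: successors {w0, w3, w4, w6}; □p there: w0:F, w3:F, w4:F, w6:F. ✗
w2: successors {w0, w2, w3, w7}; □p there: w0:F, w2:F, w3:F, w7:F. ✗
w3: successors {w0, w3, w4, w6}; □p there: w0:F, w3:F, w4:F, w6:F. ✗
w4: successors {w3, w7}; □p there: w3:F, w7:F. ✗
w6: successors {w4, w7}; □p there: w4:F, w7:F. ✗
w7: successors {w2, w3, w7}; □p there: w2:F, w3:F, w7:F. ✗
— 0 worlds.

6 and 0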